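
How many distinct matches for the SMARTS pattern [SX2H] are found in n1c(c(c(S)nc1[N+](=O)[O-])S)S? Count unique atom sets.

3

[SX2H] is the SMARTS for a thiol: an aliphatic sulfur with two connections, one being H.
The molecule carries 3 separate instances of a thiol (-SH) meeting every constraint; each maps to a distinct set of atoms, giving 3 matches.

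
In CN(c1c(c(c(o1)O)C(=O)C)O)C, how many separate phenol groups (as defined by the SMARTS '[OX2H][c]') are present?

2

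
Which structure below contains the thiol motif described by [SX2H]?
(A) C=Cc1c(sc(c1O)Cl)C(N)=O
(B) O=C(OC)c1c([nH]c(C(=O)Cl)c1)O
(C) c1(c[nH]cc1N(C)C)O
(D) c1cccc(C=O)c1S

[SX2H] describes an aliphatic sulfur with two connections, one being H (a thiol).
(A) has a hydroxyl group (-OH) but it is an -OH, not an -SH.
(B) has a hydroxyl group (-OH) but it is an -OH, not an -SH.
(C) has a hydroxyl group (-OH) but it is an -OH, not an -SH.
(D) contains a thiol (-SH), which satisfies every atom and bond constraint.
So the answer is (D).

D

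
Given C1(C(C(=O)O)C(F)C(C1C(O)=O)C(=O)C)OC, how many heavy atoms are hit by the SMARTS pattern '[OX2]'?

The query [OX2] means: aliphatic oxygen with two total connections — ether, hydroxyl, or ester single-bond O.
Check the 17 heavy atoms by environment: 7× C (X4) → no; 3× C (X3) → no; 3× O (X1) → no; 3× O (X2) → match; 1× F (X1) → no.
That gives 3 matching atoms.

3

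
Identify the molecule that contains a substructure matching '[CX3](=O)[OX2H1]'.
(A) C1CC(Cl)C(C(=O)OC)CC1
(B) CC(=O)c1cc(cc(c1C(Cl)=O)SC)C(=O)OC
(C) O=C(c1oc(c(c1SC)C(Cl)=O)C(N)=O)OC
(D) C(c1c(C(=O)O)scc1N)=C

[CX3](=O)[OX2H1] describes an sp2 carbon double-bonded to O and single-bonded to an -OH oxygen (a carboxylic acid).
(A) has a methyl-ester group (-C(=O)OCH3) but the singly-bonded O has no H (OX2H0, not OX2H1).
(B) has a methyl-ester group (-C(=O)OCH3) but the singly-bonded O has no H (OX2H0, not OX2H1).
(C) has a methyl-ester group (-C(=O)OCH3) but the singly-bonded O has no H (OX2H0, not OX2H1).
(D) contains a carboxylic acid group (-C(=O)OH), which satisfies every atom and bond constraint.
So the answer is (D).

D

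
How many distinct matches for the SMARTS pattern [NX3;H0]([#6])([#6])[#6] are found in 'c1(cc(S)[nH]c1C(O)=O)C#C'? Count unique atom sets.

0

[NX3;H0]([#6])([#6])[#6] is the SMARTS for a tertiary amine: a trivalent nitrogen with no H, bonded to three carbons.
No fragment in the molecule satisfies every constraint, giving 0 matches.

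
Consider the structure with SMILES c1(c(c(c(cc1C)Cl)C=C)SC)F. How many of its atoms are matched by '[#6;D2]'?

2

The query [#6;D2] means: any carbon bonded to exactly two heavy atoms.
Check the 13 heavy atoms by environment: 5× c (aromatic, D3) → no; 1× c (aromatic, D2) → match; 3× C (D1) → no; 1× C (D2) → match; 1× Cl (D1) → no; 1× F (D1) → no; 1× S (D2) → no.
Summing the matching environments: 1 + 1 = 2 matching atoms.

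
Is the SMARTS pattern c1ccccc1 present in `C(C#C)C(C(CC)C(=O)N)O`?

The pattern c1ccccc1 describes six aromatic carbons in a ring — a benzene ring.
The closest candidate here is a methyl group (-CH3), but no six-membered all-carbon aromatic ring is present. No other fragment satisfies the full query, so there is no match.

No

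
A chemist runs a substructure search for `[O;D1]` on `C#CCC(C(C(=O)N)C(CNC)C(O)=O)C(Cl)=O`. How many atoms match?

4

Check the 18 heavy atoms by environment: 3× C (D2) → no; 6× C (D3) → no; 4× O (D1) → match; 1× N (D1) → no; 1× Cl (D1) → no; 1× N (D2) → no; 2× C (D1) → no.
That gives 4 matching atoms.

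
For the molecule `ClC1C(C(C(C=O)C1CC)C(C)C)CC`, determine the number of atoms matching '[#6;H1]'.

The query [#6;H1] means: any carbon bearing exactly one hydrogen.
Check the 15 heavy atoms by environment: 7× C (H1) → match; 4× C (H3) → no; 2× C (H2) → no; 1× O (H0) → no; 1× Cl (H0) → no.
That gives 7 matching atoms.

7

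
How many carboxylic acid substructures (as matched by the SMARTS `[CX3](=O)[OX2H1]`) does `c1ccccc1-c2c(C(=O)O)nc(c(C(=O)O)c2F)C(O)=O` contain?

3

[CX3](=O)[OX2H1] is the SMARTS for a carboxylic acid: an sp2 carbon double-bonded to O and single-bonded to an -OH oxygen.
The molecule carries 3 separate instances of a carboxylic acid group (-C(=O)OH) meeting every constraint; each maps to a distinct set of atoms, giving 3 matches.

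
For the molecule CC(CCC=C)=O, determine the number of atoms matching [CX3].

The query [CX3] means: C with X3: aliphatic carbon with exactly 3 total connections.
Check the 7 heavy atoms by environment: 3× C (X4) → no; 3× C (X3) → match; 1× O (X1) → no.
That gives 3 matching atoms.

3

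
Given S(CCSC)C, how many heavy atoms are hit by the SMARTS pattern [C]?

The query [C] means: uppercase C matches aliphatic (non-aromatic) carbon only.
Check the 6 heavy atoms by environment: 4× C → match; 2× S → no.
That gives 4 matching atoms.

4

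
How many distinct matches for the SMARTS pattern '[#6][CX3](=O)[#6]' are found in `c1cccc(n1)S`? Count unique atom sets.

0

[#6][CX3](=O)[#6] is the SMARTS for a ketone: a carbonyl carbon (no H) flanked by two carbons.
No fragment in the molecule satisfies every constraint, giving 0 matches.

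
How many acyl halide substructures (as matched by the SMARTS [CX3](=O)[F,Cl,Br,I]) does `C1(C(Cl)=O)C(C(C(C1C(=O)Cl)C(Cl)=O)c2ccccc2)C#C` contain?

[CX3](=O)[F,Cl,Br,I] is the SMARTS for an acyl halide: a carbonyl carbon bonded to a halogen.
The molecule carries 3 separate instances of an acyl chloride (-C(=O)Cl) meeting every constraint; each maps to a distinct set of atoms, giving 3 matches.

3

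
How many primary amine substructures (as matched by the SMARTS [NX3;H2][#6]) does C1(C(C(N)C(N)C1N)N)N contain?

5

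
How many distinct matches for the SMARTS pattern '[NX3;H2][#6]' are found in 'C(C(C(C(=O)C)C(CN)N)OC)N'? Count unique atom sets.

[NX3;H2][#6] is the SMARTS for a primary amine: a trivalent nitrogen with two H attached to carbon.
The molecule carries 3 separate instances of a primary amino group (-NH2) meeting every constraint; each maps to a distinct set of atoms, giving 3 matches.

3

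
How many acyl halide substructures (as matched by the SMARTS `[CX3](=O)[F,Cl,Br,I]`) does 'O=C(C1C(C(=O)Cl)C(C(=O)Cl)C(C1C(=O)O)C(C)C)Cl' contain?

[CX3](=O)[F,Cl,Br,I] is the SMARTS for an acyl halide: a carbonyl carbon bonded to a halogen.
The molecule carries 3 separate instances of an acyl chloride (-C(=O)Cl) meeting every constraint; each maps to a distinct set of atoms, giving 3 matches.

3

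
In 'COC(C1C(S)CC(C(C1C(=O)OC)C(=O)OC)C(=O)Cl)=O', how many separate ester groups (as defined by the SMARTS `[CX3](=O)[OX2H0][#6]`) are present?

[CX3](=O)[OX2H0][#6] is the SMARTS for an ester: a carbonyl carbon bonded to an oxygen that is itself bonded to carbon (no H on that O).
The molecule carries 3 separate instances of a methyl-ester group (-C(=O)OCH3) meeting every constraint; each maps to a distinct set of atoms, giving 3 matches.

3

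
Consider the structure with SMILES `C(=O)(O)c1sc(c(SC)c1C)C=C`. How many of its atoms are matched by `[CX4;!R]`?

2

The query [CX4;!R] means: aliphatic carbon with four total connections, not in a ring.
Check the 13 heavy atoms by environment: 1× s (aromatic, X2, in 5-ring) → no; 4× c (aromatic, X3, in 5-ring) → no; 3× C (X3, acyclic) → no; 1× S (X2, acyclic) → no; 2× C (X4, acyclic) → match; 1× O (X1, acyclic) → no; 1× O (X2, acyclic) → no.
That gives 2 matching atoms.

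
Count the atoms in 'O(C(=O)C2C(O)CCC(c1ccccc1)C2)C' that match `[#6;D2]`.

8

Check the 17 heavy atoms by environment: 3× C (D2) → match; 4× C (D3) → no; 2× O (D1) → no; 1× O (D2) → no; 1× C (D1) → no; 1× c (aromatic, D3) → no; 5× c (aromatic, D2) → match.
Summing the matching environments: 3 + 5 = 8 matching atoms.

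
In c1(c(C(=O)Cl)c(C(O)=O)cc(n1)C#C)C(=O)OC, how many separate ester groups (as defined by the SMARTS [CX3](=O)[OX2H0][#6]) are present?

1

[CX3](=O)[OX2H0][#6] is the SMARTS for an ester: a carbonyl carbon bonded to an oxygen that is itself bonded to carbon (no H on that O).
Exactly one fragment in the molecule meets all constraints, giving 1 match.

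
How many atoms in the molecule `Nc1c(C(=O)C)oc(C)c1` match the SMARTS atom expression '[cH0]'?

3

Check the 10 heavy atoms by environment: 1× o (aromatic, H0) → no; 3× c (aromatic, H0) → match; 1× c (aromatic, H1) → no; 1× C (H0) → no; 1× O (H0) → no; 2× C (H3) → no; 1× N (H2) → no.
That gives 3 matching atoms.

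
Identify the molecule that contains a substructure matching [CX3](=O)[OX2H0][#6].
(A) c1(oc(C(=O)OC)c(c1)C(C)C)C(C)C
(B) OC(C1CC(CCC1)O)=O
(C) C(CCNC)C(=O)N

A

[CX3](=O)[OX2H0][#6] describes a carbonyl carbon bonded to an oxygen that is itself bonded to carbon (no H on that O) (an ester).
(A) contains a methyl-ester group (-C(=O)OCH3), which satisfies every atom and bond constraint.
(B) has a carboxylic acid group (-C(=O)OH) but the singly-bonded O carries H (OX2H1, not H0).
(C) has a primary amide (-C(=O)NH2) but the carbonyl is bonded to N, not to an O-C linkage.
So the answer is (A).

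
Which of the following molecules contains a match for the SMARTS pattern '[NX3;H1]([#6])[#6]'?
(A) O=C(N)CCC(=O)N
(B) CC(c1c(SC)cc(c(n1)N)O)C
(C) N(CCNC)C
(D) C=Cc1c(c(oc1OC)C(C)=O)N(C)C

C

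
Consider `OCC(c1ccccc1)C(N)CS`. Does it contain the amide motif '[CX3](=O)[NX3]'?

The pattern [CX3](=O)[NX3] describes a carbonyl carbon bonded to a trivalent nitrogen — an amide.
The closest candidate here is a primary amino group (-NH2), but the -NH2 is not attached to a carbonyl carbon. No other fragment satisfies the full query, so there is no match.

No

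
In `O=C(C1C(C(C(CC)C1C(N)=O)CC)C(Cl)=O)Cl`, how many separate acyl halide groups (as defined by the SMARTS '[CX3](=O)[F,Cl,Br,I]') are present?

2

[CX3](=O)[F,Cl,Br,I] is the SMARTS for an acyl halide: a carbonyl carbon bonded to a halogen.
The molecule carries 2 separate instances of an acyl chloride (-C(=O)Cl) meeting every constraint; each maps to a distinct set of atoms, giving 2 matches.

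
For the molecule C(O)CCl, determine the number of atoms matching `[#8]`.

Check the 4 heavy atoms by environment: 2× C → no; 1× Cl → no; 1× O → match.
That gives 1 matching atom.

1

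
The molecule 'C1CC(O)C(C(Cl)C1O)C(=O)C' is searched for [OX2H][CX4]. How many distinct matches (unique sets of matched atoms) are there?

[OX2H][CX4] is the SMARTS for an aliphatic alcohol: a hydroxyl oxygen bound to an sp3 (X4) carbon.
The molecule carries 2 separate instances of a hydroxyl group (-OH) meeting every constraint; each maps to a distinct set of atoms, giving 2 matches.

2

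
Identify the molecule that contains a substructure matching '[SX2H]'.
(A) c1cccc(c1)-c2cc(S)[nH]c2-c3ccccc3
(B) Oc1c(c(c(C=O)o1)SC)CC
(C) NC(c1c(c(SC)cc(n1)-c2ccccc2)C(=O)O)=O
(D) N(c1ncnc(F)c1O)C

A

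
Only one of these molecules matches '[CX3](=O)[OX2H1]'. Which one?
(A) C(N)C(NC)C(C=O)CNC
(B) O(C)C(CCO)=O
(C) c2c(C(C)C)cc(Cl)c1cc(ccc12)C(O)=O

[CX3](=O)[OX2H1] describes an sp2 carbon double-bonded to O and single-bonded to an -OH oxygen (a carboxylic acid).
(A) has an aldehyde (-CHO) but there is no singly-bonded oxygen on the carbonyl carbon.
(B) has a methyl-ester group (-C(=O)OCH3) but the singly-bonded O has no H (OX2H0, not OX2H1).
(C) contains a carboxylic acid group (-C(=O)OH), which satisfies every atom and bond constraint.
So the answer is (C).

C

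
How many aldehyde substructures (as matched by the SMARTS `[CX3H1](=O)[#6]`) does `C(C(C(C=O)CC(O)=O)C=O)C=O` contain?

3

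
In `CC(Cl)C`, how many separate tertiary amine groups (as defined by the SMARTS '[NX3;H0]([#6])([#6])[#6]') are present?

0

[NX3;H0]([#6])([#6])[#6] is the SMARTS for a tertiary amine: a trivalent nitrogen with no H, bonded to three carbons.
No fragment in the molecule satisfies every constraint, giving 0 matches.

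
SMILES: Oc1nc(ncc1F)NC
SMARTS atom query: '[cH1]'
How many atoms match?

1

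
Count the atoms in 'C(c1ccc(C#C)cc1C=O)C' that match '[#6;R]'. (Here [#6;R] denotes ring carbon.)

6

Check the 12 heavy atoms by environment: 6× c (aromatic, in 6-ring) → match; 5× C (acyclic) → no; 1× O (acyclic) → no.
That gives 6 matching atoms.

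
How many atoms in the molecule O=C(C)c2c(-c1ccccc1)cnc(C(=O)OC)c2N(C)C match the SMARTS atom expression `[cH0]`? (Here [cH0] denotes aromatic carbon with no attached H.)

5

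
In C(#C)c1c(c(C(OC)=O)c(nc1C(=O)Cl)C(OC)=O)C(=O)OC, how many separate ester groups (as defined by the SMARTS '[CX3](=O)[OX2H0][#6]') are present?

[CX3](=O)[OX2H0][#6] is the SMARTS for an ester: a carbonyl carbon bonded to an oxygen that is itself bonded to carbon (no H on that O).
The molecule carries 3 separate instances of a methyl-ester group (-C(=O)OCH3) meeting every constraint; each maps to a distinct set of atoms, giving 3 matches.

3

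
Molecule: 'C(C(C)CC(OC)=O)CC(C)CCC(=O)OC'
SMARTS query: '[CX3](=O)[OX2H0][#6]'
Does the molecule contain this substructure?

Yes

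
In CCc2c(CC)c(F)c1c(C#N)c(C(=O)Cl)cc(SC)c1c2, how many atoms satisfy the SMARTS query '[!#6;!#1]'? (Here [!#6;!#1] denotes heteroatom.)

5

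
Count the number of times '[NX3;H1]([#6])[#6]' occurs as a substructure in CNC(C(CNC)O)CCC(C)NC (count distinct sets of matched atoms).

3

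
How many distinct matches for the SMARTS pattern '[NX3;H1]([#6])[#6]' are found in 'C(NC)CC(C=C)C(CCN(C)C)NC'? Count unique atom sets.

[NX3;H1]([#6])[#6] is the SMARTS for a secondary amine: a trivalent nitrogen with one H, bonded to two carbons.
The molecule carries 2 separate instances of an N-methylamino group (-NHCH3) meeting every constraint; each maps to a distinct set of atoms, giving 2 matches.

2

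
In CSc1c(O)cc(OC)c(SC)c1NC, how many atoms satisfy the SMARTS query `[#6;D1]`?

4

The query [#6;D1] means: carbon bonded to exactly one heavy atom.
Check the 15 heavy atoms by environment: 5× c (aromatic, D3) → no; 1× c (aromatic, D2) → no; 2× S (D2) → no; 4× C (D1) → match; 1× N (D2) → no; 1× O (D1) → no; 1× O (D2) → no.
That gives 4 matching atoms.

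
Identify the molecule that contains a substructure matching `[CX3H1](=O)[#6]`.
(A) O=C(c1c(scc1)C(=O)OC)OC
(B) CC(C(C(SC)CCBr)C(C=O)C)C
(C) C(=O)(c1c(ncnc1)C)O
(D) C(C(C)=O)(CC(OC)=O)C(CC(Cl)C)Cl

[CX3H1](=O)[#6] describes an sp2 carbon with one H, double-bonded to O and single-bonded to carbon (an aldehyde).
(A) has a methyl-ester group (-C(=O)OCH3) but the carbonyl carbon has H0, not H1.
(B) contains an aldehyde (-CHO), which satisfies every atom and bond constraint.
(C) has a carboxylic acid group (-C(=O)OH) but the carbonyl carbon has H0 and is bonded to O, not H1.
(D) has a methyl-ester group (-C(=O)OCH3) but the carbonyl carbon has H0, not H1.
So the answer is (B).

B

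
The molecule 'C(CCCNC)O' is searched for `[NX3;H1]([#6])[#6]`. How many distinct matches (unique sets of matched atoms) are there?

1

[NX3;H1]([#6])[#6] is the SMARTS for a secondary amine: a trivalent nitrogen with one H, bonded to two carbons.
Exactly one fragment in the molecule meets all constraints, giving 1 match.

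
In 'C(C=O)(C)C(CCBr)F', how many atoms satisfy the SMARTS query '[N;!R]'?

0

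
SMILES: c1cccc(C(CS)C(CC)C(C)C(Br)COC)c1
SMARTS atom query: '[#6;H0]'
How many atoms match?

Check the 19 heavy atoms by environment: 3× C (H2) → no; 4× C (H1) → no; 3× C (H3) → no; 1× c (aromatic, H0) → match; 5× c (aromatic, H1) → no; 1× Br (H0) → no; 1× O (H0) → no; 1× S (H1) → no.
That gives 1 matching atom.

1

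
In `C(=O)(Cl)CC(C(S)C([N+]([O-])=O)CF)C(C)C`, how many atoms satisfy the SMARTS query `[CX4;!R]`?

8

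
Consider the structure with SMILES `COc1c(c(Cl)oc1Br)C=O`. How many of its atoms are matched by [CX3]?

1

The query [CX3] means: C with X3: aliphatic carbon with exactly 3 total connections.
Check the 11 heavy atoms by environment: 1× o (aromatic, X2) → no; 4× c (aromatic, X3) → no; 1× C (X3) → match; 1× O (X1) → no; 1× Cl (X1) → no; 1× O (X2) → no; 1× C (X4) → no; 1× Br (X1) → no.
That gives 1 matching atom.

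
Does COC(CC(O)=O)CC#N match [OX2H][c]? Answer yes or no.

No

The pattern [OX2H][c] describes a hydroxyl oxygen attached to an aromatic carbon — a phenol.
The closest candidate here is a methoxy ether (-OCH3), but the oxygen has H0, not H1. No other fragment satisfies the full query, so there is no match.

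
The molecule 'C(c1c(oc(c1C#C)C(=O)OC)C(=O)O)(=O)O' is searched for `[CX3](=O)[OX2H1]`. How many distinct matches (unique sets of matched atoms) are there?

2

[CX3](=O)[OX2H1] is the SMARTS for a carboxylic acid: an sp2 carbon double-bonded to O and single-bonded to an -OH oxygen.
The molecule carries 2 separate instances of a carboxylic acid group (-C(=O)OH) meeting every constraint; each maps to a distinct set of atoms, giving 2 matches.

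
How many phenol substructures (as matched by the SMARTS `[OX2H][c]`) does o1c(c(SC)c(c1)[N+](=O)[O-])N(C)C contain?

0

[OX2H][c] is the SMARTS for a phenol: a hydroxyl oxygen attached to an aromatic carbon.
No fragment in the molecule satisfies every constraint, giving 0 matches.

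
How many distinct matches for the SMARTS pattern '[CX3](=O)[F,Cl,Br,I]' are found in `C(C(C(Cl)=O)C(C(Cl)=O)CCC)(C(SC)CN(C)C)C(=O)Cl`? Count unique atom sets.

3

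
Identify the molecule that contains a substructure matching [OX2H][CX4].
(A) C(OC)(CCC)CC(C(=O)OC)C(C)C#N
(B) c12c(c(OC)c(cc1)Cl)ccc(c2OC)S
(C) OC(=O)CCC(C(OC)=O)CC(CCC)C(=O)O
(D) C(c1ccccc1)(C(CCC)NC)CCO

D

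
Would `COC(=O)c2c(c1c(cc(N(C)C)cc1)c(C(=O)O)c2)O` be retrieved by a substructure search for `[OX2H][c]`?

Yes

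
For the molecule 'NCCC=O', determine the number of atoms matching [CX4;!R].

The query [CX4;!R] means: aliphatic carbon with four total connections, not in a ring.
Check the 5 heavy atoms by environment: 2× C (X4, acyclic) → match; 1× N (X3, acyclic) → no; 1× C (X3, acyclic) → no; 1× O (X1, acyclic) → no.
That gives 2 matching atoms.

2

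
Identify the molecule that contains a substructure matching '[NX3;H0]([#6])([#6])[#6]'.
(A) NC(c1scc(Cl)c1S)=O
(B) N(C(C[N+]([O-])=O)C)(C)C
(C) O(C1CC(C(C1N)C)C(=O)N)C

[NX3;H0]([#6])([#6])[#6] describes a trivalent nitrogen with no H, bonded to three carbons (a tertiary amine).
(A) has a primary amide (-C(=O)NH2) but the amide nitrogen has H2 and only one carbon neighbour.
(B) contains a dimethylamino group (-N(CH3)2), which satisfies every atom and bond constraint.
(C) has a primary amino group (-NH2) but the nitrogen has H2, not H0 with three carbons.
So the answer is (B).

B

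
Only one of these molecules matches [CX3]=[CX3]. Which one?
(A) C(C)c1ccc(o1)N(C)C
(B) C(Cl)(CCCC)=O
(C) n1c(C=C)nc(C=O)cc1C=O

[CX3]=[CX3] describes a non-aromatic C=C double bond between two sp2 carbons (an alkene).
(A) has an ethyl group (-CH2CH3) but its C-C bond is a single bond between CX4 carbons, not CX3=CX3.
(B) has an ethyl group (-CH2CH3) but its C-C bond is a single bond between CX4 carbons, not CX3=CX3.
(C) contains a vinyl group (-CH=CH2), which satisfies every atom and bond constraint.
So the answer is (C).

C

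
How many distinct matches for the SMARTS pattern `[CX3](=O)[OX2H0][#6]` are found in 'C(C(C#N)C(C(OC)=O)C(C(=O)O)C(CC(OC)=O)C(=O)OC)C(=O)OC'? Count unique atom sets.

[CX3](=O)[OX2H0][#6] is the SMARTS for an ester: a carbonyl carbon bonded to an oxygen that is itself bonded to carbon (no H on that O).
The molecule carries 4 separate instances of a methyl-ester group (-C(=O)OCH3) meeting every constraint; each maps to a distinct set of atoms, giving 4 matches.

4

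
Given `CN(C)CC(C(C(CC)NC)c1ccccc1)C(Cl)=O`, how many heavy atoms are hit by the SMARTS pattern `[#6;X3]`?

7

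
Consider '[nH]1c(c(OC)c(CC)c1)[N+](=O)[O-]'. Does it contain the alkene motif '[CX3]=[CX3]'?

No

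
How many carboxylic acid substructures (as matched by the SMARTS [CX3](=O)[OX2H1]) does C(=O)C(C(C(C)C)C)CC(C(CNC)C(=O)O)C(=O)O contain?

[CX3](=O)[OX2H1] is the SMARTS for a carboxylic acid: an sp2 carbon double-bonded to O and single-bonded to an -OH oxygen.
The molecule carries 2 separate instances of a carboxylic acid group (-C(=O)OH) meeting every constraint; each maps to a distinct set of atoms, giving 2 matches.

2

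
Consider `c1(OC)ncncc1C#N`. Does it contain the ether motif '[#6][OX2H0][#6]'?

Yes

The pattern [#6][OX2H0][#6] describes an aliphatic oxygen bridging two carbons with no H on the oxygen — an ether.
The molecule carries a methoxy ether (-OCH3), whose atoms satisfy every constraint of the query, so the pattern matches.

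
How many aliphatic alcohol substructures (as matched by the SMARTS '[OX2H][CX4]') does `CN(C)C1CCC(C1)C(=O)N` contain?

0

[OX2H][CX4] is the SMARTS for an aliphatic alcohol: a hydroxyl oxygen bound to an sp3 (X4) carbon.
No fragment in the molecule satisfies every constraint, giving 0 matches.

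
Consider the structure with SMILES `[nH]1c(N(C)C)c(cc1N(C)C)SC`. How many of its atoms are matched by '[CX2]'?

0

The query [CX2] means: C with X2: aliphatic carbon with exactly 2 total connections.
Check the 13 heavy atoms by environment: 1× n (aromatic, X3) → no; 4× c (aromatic, X3) → no; 1× S (X2) → no; 5× C (X4) → no; 2× N (X3) → no.
No environment satisfies the query, so 0 matching atoms.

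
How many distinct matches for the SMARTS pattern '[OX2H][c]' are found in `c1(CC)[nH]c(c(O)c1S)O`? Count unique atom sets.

2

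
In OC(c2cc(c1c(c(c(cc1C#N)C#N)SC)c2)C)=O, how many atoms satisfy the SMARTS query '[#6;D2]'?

5

Check the 20 heavy atoms by environment: 7× c (aromatic, D3) → no; 3× c (aromatic, D2) → match; 2× C (D2) → match; 2× N (D1) → no; 1× S (D2) → no; 2× C (D1) → no; 1× C (D3) → no; 2× O (D1) → no.
Summing the matching environments: 3 + 2 = 5 matching atoms.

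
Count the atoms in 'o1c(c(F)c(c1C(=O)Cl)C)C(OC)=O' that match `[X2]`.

2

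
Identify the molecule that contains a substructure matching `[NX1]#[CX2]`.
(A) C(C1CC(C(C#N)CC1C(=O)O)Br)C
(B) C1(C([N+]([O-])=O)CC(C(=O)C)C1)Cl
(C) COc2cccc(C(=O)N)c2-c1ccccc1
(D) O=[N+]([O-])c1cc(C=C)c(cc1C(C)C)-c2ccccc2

[NX1]#[CX2] describes a nitrogen triple-bonded to a two-connected carbon (a nitrile).
(A) contains a nitrile (-C#N), which satisfies every atom and bond constraint.
(B) has a nitro group (-[N+](=O)[O-]) but there is no C#N triple bond.
(C) has a primary amide (-C(=O)NH2) but the nitrogen is NX3, not NX1.
(D) has a nitro group (-[N+](=O)[O-]) but there is no C#N triple bond.
So the answer is (A).

A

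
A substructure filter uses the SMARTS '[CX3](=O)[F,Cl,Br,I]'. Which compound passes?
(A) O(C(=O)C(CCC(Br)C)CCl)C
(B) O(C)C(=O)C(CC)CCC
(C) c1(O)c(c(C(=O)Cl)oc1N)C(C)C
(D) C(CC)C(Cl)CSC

C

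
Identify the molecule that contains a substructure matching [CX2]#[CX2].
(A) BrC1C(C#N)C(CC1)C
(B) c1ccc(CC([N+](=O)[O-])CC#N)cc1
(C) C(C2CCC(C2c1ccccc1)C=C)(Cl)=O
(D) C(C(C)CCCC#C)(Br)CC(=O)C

[CX2]#[CX2] describes a carbon-carbon triple bond (an alkyne).
(A) has a nitrile (-C#N) but the triple bond is C#N, not C#C.
(B) has a nitrile (-C#N) but the triple bond is C#N, not C#C.
(C) has a vinyl group (-CH=CH2) but the C=C is a double bond; both carbons are CX3, not CX2.
(D) contains an ethynyl group (-C#CH), which satisfies every atom and bond constraint.
So the answer is (D).

D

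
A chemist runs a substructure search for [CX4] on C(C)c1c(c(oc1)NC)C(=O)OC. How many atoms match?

The query [CX4] means: C with X4: aliphatic carbon with exactly 4 total connections (bonds + H).
Check the 13 heavy atoms by environment: 1× o (aromatic, X2) → no; 4× c (aromatic, X3) → no; 1× N (X3) → no; 4× C (X4) → match; 1× C (X3) → no; 1× O (X1) → no; 1× O (X2) → no.
That gives 4 matching atoms.

4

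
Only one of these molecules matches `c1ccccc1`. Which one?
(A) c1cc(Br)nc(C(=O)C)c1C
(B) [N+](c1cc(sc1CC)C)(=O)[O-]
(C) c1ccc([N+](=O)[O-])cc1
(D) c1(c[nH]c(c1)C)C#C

C

c1ccccc1 describes six aromatic carbons in a ring (a benzene ring).
(A) has a methyl group (-CH3) but no six-membered all-carbon aromatic ring is present.
(B) has a methyl group (-CH3) but no six-membered all-carbon aromatic ring is present.
(C) contains the required atom environment, so the pattern matches.
(D) has a methyl group (-CH3) but no six-membered all-carbon aromatic ring is present.
So the answer is (C).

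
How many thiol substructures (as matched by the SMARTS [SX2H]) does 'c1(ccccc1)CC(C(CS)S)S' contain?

3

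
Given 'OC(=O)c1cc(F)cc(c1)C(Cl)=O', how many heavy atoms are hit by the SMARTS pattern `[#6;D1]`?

0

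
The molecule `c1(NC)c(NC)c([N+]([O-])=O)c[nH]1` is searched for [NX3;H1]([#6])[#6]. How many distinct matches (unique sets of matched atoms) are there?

2

[NX3;H1]([#6])[#6] is the SMARTS for a secondary amine: a trivalent nitrogen with one H, bonded to two carbons.
The molecule carries 2 separate instances of an N-methylamino group (-NHCH3) meeting every constraint; each maps to a distinct set of atoms, giving 2 matches.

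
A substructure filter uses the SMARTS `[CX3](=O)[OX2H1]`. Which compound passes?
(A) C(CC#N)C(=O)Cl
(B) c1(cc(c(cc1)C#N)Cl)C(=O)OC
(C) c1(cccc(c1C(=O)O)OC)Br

C

[CX3](=O)[OX2H1] describes an sp2 carbon double-bonded to O and single-bonded to an -OH oxygen (a carboxylic acid).
(A) has an acyl chloride (-C(=O)Cl) but the carbonyl is bonded to Cl, not to an -OH oxygen.
(B) has a methyl-ester group (-C(=O)OCH3) but the singly-bonded O has no H (OX2H0, not OX2H1).
(C) contains a carboxylic acid group (-C(=O)OH), which satisfies every atom and bond constraint.
So the answer is (C).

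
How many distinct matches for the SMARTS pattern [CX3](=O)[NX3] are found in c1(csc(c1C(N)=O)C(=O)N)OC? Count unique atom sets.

2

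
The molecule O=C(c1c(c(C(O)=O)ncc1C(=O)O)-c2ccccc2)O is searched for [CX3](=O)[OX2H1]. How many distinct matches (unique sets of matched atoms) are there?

3

[CX3](=O)[OX2H1] is the SMARTS for a carboxylic acid: an sp2 carbon double-bonded to O and single-bonded to an -OH oxygen.
The molecule carries 3 separate instances of a carboxylic acid group (-C(=O)OH) meeting every constraint; each maps to a distinct set of atoms, giving 3 matches.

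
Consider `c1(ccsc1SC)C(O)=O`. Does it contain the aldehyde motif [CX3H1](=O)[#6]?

No

The pattern [CX3H1](=O)[#6] describes an sp2 carbon with one H, double-bonded to O and single-bonded to carbon — an aldehyde.
The closest candidate here is a carboxylic acid group (-C(=O)OH), but the carbonyl carbon has H0 and is bonded to O, not H1. No other fragment satisfies the full query, so there is no match.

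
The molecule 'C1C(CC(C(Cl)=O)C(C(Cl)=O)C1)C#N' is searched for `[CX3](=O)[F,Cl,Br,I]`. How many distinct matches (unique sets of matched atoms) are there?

2

[CX3](=O)[F,Cl,Br,I] is the SMARTS for an acyl halide: a carbonyl carbon bonded to a halogen.
The molecule carries 2 separate instances of an acyl chloride (-C(=O)Cl) meeting every constraint; each maps to a distinct set of atoms, giving 2 matches.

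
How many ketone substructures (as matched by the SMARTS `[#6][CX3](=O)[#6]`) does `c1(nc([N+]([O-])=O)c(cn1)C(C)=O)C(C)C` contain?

1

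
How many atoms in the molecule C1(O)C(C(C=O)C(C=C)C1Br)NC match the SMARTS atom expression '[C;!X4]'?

The query [C;!X4] means: aliphatic carbon that does not have four total connections.
Check the 13 heavy atoms by environment: 6× C (X4) → no; 3× C (X3) → match; 1× O (X1) → no; 1× O (X2) → no; 1× N (X3) → no; 1× Br (X1) → no.
That gives 3 matching atoms.

3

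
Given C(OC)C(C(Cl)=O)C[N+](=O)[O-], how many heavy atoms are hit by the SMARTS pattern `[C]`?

5

The query [C] means: uppercase C matches aliphatic (non-aromatic) carbon only.
Check the 11 heavy atoms by environment: 5× C → match; 1× N (charge +1) → no; 1× O (charge -1) → no; 3× O → no; 1× Cl → no.
That gives 5 matching atoms.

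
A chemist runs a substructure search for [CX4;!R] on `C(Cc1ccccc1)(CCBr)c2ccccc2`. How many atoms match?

The query [CX4;!R] means: aliphatic carbon with four total connections, not in a ring.
Check the 17 heavy atoms by environment: 4× C (X4, acyclic) → match; 1× Br (X1, acyclic) → no; 12× c (aromatic, X3, in 6-ring) → no.
That gives 4 matching atoms.

4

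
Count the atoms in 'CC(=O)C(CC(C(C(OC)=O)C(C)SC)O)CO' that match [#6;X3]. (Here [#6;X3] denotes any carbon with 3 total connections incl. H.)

2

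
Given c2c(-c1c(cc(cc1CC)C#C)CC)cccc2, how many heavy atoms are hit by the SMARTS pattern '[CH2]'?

The query [CH2] means: aliphatic carbon with exactly two hydrogens.
Check the 18 heavy atoms by environment: 5× c (aromatic, H0) → no; 7× c (aromatic, H1) → no; 2× C (H2) → match; 2× C (H3) → no; 1× C (H0) → no; 1× C (H1) → no.
That gives 2 matching atoms.

2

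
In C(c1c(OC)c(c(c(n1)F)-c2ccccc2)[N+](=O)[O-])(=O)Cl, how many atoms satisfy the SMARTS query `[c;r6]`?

11

The query [c;r6] means: aromatic carbon that belongs to a six-membered ring.
Check the 21 heavy atoms by environment: 1× n (aromatic, in 6-ring) → no; 11× c (aromatic, in 6-ring) → match; 1× F (acyclic) → no; 3× O (acyclic) → no; 2× C (acyclic) → no; 1× Cl (acyclic) → no; 1× N (charge +1, acyclic) → no; 1× O (charge -1, acyclic) → no.
That gives 11 matching atoms.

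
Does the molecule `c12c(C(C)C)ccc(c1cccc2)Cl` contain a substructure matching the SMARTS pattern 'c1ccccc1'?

Yes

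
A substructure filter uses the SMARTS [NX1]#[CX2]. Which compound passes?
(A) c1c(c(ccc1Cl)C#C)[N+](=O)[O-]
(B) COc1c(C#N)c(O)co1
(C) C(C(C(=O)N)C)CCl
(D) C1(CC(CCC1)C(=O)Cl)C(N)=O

[NX1]#[CX2] describes a nitrogen triple-bonded to a two-connected carbon (a nitrile).
(A) has a nitro group (-[N+](=O)[O-]) but there is no C#N triple bond.
(B) contains a nitrile (-C#N), which satisfies every atom and bond constraint.
(C) has a primary amide (-C(=O)NH2) but the nitrogen is NX3, not NX1.
(D) has a primary amide (-C(=O)NH2) but the nitrogen is NX3, not NX1.
So the answer is (B).

B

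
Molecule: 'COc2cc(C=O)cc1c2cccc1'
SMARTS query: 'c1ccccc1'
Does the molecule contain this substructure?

Yes

The pattern c1ccccc1 describes six aromatic carbons in a ring — a benzene ring.
The required atom environment is present in the molecule, so the pattern matches.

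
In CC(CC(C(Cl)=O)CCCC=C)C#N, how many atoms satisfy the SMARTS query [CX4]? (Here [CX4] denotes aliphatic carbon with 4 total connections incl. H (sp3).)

The query [CX4] means: C with X4: aliphatic carbon with exactly 4 total connections (bonds + H).
Check the 14 heavy atoms by environment: 7× C (X4) → match; 3× C (X3) → no; 1× C (X2) → no; 1× N (X1) → no; 1× O (X1) → no; 1× Cl (X1) → no.
That gives 7 matching atoms.

7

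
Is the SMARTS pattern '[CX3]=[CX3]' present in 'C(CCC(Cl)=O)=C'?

The pattern [CX3]=[CX3] describes a non-aromatic C=C double bond between two sp2 carbons — an alkene.
The molecule carries a vinyl group (-CH=CH2), whose atoms satisfy every constraint of the query, so the pattern matches.

Yes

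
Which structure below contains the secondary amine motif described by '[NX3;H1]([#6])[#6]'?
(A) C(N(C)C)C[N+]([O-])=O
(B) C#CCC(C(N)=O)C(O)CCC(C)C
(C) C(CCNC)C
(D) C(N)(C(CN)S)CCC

[NX3;H1]([#6])[#6] describes a trivalent nitrogen with one H, bonded to two carbons (a secondary amine).
(A) has a dimethylamino group (-N(CH3)2) but the nitrogen has H0, not H1.
(B) has a primary amide (-C(=O)NH2) but the -C(=O)NH2 nitrogen has H2, not H1.
(C) contains an N-methylamino group (-NHCH3), which satisfies every atom and bond constraint.
(D) has a primary amino group (-NH2) but the nitrogen has H2 and only one carbon neighbour.
So the answer is (C).

C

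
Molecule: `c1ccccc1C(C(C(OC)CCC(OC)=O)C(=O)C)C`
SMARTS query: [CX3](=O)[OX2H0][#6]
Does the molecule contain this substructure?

The pattern [CX3](=O)[OX2H0][#6] describes a carbonyl carbon bonded to an oxygen that is itself bonded to carbon (no H on that O) — an ester.
The molecule carries a methyl-ester group (-C(=O)OCH3), whose atoms satisfy every constraint of the query, so the pattern matches.

Yes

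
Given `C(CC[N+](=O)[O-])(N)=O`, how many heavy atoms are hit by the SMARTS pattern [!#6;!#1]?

Check the 8 heavy atoms by environment: 3× C → no; 2× O → match; 1× N → match; 1× N (charge +1) → match; 1× O (charge -1) → match.
Summing the matching environments: 2 + 1 + 1 + 1 = 5 matching atoms.

5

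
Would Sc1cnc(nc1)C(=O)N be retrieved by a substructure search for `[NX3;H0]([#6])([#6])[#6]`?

The pattern [NX3;H0]([#6])([#6])[#6] describes a trivalent nitrogen with no H, bonded to three carbons — a tertiary amine.
The closest candidate here is a primary amide (-C(=O)NH2), but the amide nitrogen has H2 and only one carbon neighbour. No other fragment satisfies the full query, so there is no match.

No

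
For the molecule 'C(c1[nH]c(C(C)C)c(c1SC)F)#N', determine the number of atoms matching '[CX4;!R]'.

4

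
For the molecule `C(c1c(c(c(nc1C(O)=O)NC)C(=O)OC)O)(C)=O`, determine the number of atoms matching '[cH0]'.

5

The query [cH0] means: aromatic carbon with no attached hydrogen (substituted or ring-fusion).
Check the 19 heavy atoms by environment: 1× n (aromatic, H0) → no; 5× c (aromatic, H0) → match; 3× C (H0) → no; 4× O (H0) → no; 3× C (H3) → no; 1× N (H1) → no; 2× O (H1) → no.
That gives 5 matching atoms.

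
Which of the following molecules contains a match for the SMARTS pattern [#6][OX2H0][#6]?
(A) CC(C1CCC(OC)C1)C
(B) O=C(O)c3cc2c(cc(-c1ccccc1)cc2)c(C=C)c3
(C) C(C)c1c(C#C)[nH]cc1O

A

[#6][OX2H0][#6] describes an aliphatic oxygen bridging two carbons with no H on the oxygen (an ether).
(A) contains a methoxy ether (-OCH3), which satisfies every atom and bond constraint.
(B) has a carboxylic acid group (-C(=O)OH) but the -OH oxygen has H1; the =O is OX1, not OX2.
(C) has a hydroxyl group (-OH) but the oxygen has H1, not H0 bridging two carbons.
So the answer is (A).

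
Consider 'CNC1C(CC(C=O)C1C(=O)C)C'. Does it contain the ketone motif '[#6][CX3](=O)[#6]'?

The pattern [#6][CX3](=O)[#6] describes a carbonyl carbon (no H) flanked by two carbons — a ketone.
The molecule carries an acetyl/ketone group (-C(=O)CH3), whose atoms satisfy every constraint of the query, so the pattern matches.

Yes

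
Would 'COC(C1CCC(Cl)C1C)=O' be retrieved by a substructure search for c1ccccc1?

No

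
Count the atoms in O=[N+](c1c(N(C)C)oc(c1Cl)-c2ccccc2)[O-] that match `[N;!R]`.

The query [N;!R] means: aliphatic nitrogen not in a ring.
Check the 18 heavy atoms by environment: 1× o (aromatic, in 5-ring) → no; 4× c (aromatic, in 5-ring) → no; 1× Cl (acyclic) → no; 1× N (charge +1, acyclic) → match; 1× O (charge -1, acyclic) → no; 1× O (acyclic) → no; 6× c (aromatic, in 6-ring) → no; 1× N (acyclic) → match; 2× C (acyclic) → no.
Summing the matching environments: 1 + 1 = 2 matching atoms.

2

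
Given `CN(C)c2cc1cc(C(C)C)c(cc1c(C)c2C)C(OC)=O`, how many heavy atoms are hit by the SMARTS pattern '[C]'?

9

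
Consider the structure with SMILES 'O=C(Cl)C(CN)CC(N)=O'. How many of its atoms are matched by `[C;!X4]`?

The query [C;!X4] means: aliphatic carbon that does not have four total connections.
Check the 10 heavy atoms by environment: 3× C (X4) → no; 2× C (X3) → match; 2× O (X1) → no; 2× N (X3) → no; 1× Cl (X1) → no.
That gives 2 matching atoms.

2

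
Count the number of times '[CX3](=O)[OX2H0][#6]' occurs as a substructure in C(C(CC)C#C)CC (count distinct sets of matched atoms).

0

[CX3](=O)[OX2H0][#6] is the SMARTS for an ester: a carbonyl carbon bonded to an oxygen that is itself bonded to carbon (no H on that O).
No fragment in the molecule satisfies every constraint, giving 0 matches.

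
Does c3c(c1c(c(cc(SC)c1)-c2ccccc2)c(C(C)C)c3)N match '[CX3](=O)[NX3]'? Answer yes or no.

The pattern [CX3](=O)[NX3] describes a carbonyl carbon bonded to a trivalent nitrogen — an amide.
The closest candidate here is a primary amino group (-NH2), but the -NH2 is not attached to a carbonyl carbon. No other fragment satisfies the full query, so there is no match.

No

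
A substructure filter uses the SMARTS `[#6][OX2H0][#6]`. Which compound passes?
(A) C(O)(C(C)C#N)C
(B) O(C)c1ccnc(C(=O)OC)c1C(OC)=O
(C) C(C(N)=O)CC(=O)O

B

[#6][OX2H0][#6] describes an aliphatic oxygen bridging two carbons with no H on the oxygen (an ether).
(A) has a hydroxyl group (-OH) but the oxygen has H1, not H0 bridging two carbons.
(B) contains a methoxy ether (-OCH3), which satisfies every atom and bond constraint.
(C) has a carboxylic acid group (-C(=O)OH) but the -OH oxygen has H1; the =O is OX1, not OX2.
So the answer is (B).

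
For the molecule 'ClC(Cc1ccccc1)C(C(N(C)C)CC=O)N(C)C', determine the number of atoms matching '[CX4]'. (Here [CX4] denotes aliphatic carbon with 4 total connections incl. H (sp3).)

9

The query [CX4] means: C with X4: aliphatic carbon with exactly 4 total connections (bonds + H).
Check the 20 heavy atoms by environment: 9× C (X4) → match; 1× Cl (X1) → no; 1× C (X3) → no; 1× O (X1) → no; 2× N (X3) → no; 6× c (aromatic, X3) → no.
That gives 9 matching atoms.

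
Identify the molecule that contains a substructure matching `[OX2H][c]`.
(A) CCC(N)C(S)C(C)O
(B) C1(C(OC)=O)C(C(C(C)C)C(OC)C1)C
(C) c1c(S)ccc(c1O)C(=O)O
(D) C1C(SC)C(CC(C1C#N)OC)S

C

[OX2H][c] describes a hydroxyl oxygen attached to an aromatic carbon (a phenol).
(A) has a hydroxyl group (-OH) but the -OH is on an aliphatic carbon, not an aromatic c.
(B) has a methoxy ether (-OCH3) but the oxygen has H0, not H1.
(C) contains a hydroxyl group (-OH), which satisfies every atom and bond constraint.
(D) has a methoxy ether (-OCH3) but the oxygen has H0, not H1.
So the answer is (C).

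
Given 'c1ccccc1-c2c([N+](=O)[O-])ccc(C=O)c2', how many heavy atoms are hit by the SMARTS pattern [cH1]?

8

The query [cH1] means: aromatic carbon bearing exactly one hydrogen.
Check the 17 heavy atoms by environment: 8× c (aromatic, H1) → match; 4× c (aromatic, H0) → no; 1× C (H1) → no; 2× O (H0) → no; 1× N (charge +1, H0) → no; 1× O (charge -1, H0) → no.
That gives 8 matching atoms.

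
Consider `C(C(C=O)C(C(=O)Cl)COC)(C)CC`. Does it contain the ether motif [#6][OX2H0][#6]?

Yes

The pattern [#6][OX2H0][#6] describes an aliphatic oxygen bridging two carbons with no H on the oxygen — an ether.
The molecule carries a methoxy ether (-OCH3), whose atoms satisfy every constraint of the query, so the pattern matches.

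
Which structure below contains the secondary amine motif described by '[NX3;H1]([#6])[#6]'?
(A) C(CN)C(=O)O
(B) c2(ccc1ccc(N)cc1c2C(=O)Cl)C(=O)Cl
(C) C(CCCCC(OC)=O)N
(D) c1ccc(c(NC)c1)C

[NX3;H1]([#6])[#6] describes a trivalent nitrogen with one H, bonded to two carbons (a secondary amine).
(A) has a primary amino group (-NH2) but the nitrogen has H2 and only one carbon neighbour.
(B) has a primary amino group (-NH2) but the nitrogen has H2 and only one carbon neighbour.
(C) has a primary amino group (-NH2) but the nitrogen has H2 and only one carbon neighbour.
(D) contains an N-methylamino group (-NHCH3), which satisfies every atom and bond constraint.
So the answer is (D).

D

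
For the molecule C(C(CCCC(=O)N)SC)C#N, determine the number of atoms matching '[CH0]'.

The query [CH0] means: aliphatic carbon with no attached hydrogen.
Check the 12 heavy atoms by environment: 4× C (H2) → no; 1× C (H1) → no; 2× C (H0) → match; 1× O (H0) → no; 1× N (H2) → no; 1× S (H0) → no; 1× C (H3) → no; 1× N (H0) → no.
That gives 2 matching atoms.

2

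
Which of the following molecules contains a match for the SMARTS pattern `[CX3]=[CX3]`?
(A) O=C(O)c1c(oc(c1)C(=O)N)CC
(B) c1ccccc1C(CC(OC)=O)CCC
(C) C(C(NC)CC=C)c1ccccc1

C

[CX3]=[CX3] describes a non-aromatic C=C double bond between two sp2 carbons (an alkene).
(A) has an ethyl group (-CH2CH3) but its C-C bond is a single bond between CX4 carbons, not CX3=CX3.
(B) has an ethyl group (-CH2CH3) but its C-C bond is a single bond between CX4 carbons, not CX3=CX3.
(C) contains a vinyl group (-CH=CH2), which satisfies every atom and bond constraint.
So the answer is (C).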